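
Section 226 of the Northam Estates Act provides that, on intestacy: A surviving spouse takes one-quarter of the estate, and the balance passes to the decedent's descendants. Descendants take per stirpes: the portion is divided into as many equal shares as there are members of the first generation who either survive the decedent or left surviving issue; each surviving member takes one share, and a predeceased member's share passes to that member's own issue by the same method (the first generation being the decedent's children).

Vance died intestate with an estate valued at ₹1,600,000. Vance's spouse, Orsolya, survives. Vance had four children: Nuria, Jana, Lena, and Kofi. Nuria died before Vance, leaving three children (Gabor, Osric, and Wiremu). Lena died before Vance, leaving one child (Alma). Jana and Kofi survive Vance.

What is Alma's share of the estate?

Alma receives ₹300,000.

Orsolya takes one-quarter of ₹1,600,000 = ₹400,000. The remaining ₹1,200,000 passes to the descendants.
The descendants' portion (₹1,200,000) is divided into 4 shares of ₹300,000: Jana and Kofi each take ₹300,000; Nuria's ₹300,000 share passes to Nuria's issue; Lena's ₹300,000 share passes to Lena's issue.
Nuria's share (₹300,000) is divided into 3 shares of ₹100,000: Gabor, Osric, and Wiremu each take ₹100,000.
Lena's share (₹300,000) passes entirely to Alma.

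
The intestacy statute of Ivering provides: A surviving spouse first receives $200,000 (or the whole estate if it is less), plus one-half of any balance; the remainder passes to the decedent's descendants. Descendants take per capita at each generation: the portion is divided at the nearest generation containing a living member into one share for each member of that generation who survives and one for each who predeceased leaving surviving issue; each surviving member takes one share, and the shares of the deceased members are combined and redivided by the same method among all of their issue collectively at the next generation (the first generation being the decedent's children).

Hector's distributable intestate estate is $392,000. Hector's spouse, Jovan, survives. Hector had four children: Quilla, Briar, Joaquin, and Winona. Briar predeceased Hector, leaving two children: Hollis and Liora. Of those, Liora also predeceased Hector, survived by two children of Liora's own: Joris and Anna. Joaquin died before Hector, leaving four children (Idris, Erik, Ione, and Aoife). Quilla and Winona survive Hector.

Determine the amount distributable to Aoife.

Jovan first takes $200,000, leaving a balance of $192,000. Jovan then takes one-half of the balance ($96,000), for a total of $296,000. The remaining $96,000 passes to the descendants.
The descendants' portion ($96,000) is divided at the children's generation into 4 shares of $24,000. Quilla and Winona each take $24,000. The 2 shares of the deceased (Briar and Joaquin) are combined into a pool of $48,000.
That pool ($48,000) is divided at the grandchildren's generation into 6 shares of $8,000. Hollis, Idris, Erik, Ione, and Aoife each take $8,000. The remaining share for the deceased Liora ($8,000) is carried to the next generation.
That pool ($8,000) is divided at the great-grandchildren's generation equally among Joris and Anna: $4,000 each.

Aoife receives $8,000.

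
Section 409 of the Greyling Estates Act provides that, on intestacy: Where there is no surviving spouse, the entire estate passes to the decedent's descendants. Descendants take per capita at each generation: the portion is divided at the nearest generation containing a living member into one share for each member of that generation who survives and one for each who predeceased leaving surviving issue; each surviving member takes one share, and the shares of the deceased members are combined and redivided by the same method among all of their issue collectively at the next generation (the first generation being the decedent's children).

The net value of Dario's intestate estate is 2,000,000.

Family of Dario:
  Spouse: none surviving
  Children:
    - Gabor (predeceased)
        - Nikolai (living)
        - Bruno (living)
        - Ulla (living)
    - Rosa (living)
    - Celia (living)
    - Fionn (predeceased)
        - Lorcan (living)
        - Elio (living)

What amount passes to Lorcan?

The entire 2,000,000 passes to the descendants.
That amount (2,000,000) is divided at the children's generation into 4 shares of 500,000. Rosa and Celia each take 500,000. The 2 shares of the deceased (Gabor and Fionn) are combined into a pool of 1,000,000.
That pool (1,000,000) is divided at the grandchildren's generation equally among Nikolai, Bruno, Ulla, Lorcan, and Elio: 200,000 each.

Lorcan receives 200,000.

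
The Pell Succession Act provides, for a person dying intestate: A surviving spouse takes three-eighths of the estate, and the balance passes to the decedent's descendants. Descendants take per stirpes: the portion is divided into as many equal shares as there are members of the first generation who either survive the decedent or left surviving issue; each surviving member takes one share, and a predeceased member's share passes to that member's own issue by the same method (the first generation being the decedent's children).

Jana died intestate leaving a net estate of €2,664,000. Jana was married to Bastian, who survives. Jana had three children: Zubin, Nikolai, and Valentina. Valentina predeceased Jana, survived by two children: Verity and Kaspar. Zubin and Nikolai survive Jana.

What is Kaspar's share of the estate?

Bastian takes three-eighths of €2,664,000 = €999,000. The remaining €1,665,000 passes to the descendants.
The descendants' portion (€1,665,000) is divided into 3 shares of €555,000: Zubin and Nikolai each take €555,000; Valentina's €555,000 share passes to Valentina's issue.
Valentina's share (€555,000) is divided into 2 shares of €277,500: Verity and Kaspar each take €277,500.

Kaspar receives €277,500.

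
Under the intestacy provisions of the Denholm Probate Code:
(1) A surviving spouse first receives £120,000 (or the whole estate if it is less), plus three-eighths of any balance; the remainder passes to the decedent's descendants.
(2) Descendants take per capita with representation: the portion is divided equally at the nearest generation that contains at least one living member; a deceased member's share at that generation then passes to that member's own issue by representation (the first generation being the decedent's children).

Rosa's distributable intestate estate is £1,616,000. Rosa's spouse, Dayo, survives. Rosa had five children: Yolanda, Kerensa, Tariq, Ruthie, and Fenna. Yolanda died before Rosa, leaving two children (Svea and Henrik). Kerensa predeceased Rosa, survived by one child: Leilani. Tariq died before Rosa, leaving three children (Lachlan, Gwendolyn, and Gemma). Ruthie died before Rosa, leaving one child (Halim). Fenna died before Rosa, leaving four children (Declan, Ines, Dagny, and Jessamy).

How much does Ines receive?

Dayo first takes £120,000, leaving a balance of £1,496,000. Dayo then takes three-eighths of the balance (£561,000), for a total of £681,000. The remaining £935,000 passes to the descendants.
No child survives, so the initial division is made at the grandchildren's generation.
The descendants' portion (£935,000) is divided into 11 shares of £85,000: Svea, Henrik, Leilani, Lachlan, Gwendolyn, Gemma, Halim, Declan, Ines, Dagny, and Jessamy each take £85,000.

Ines receives £85,000.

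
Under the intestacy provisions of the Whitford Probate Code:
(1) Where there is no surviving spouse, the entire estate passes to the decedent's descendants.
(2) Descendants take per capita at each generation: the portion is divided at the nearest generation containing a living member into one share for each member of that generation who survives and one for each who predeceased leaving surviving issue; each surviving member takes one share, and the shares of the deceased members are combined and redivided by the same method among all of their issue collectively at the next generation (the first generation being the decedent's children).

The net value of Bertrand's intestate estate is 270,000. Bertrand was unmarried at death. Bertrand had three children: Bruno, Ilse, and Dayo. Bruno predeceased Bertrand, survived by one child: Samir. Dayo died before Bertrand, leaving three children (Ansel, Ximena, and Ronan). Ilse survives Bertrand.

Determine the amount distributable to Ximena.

Ximena receives 45,000.

The entire 270,000 passes to the descendants.
That amount (270,000) is divided at the children's generation into 3 shares of 90,000. Ilse takes 90,000. The 2 shares of the deceased (Bruno and Dayo) are combined into a pool of 180,000.
That pool (180,000) is divided at the grandchildren's generation equally among Samir, Ansel, Ximena, and Ronan: 45,000 each.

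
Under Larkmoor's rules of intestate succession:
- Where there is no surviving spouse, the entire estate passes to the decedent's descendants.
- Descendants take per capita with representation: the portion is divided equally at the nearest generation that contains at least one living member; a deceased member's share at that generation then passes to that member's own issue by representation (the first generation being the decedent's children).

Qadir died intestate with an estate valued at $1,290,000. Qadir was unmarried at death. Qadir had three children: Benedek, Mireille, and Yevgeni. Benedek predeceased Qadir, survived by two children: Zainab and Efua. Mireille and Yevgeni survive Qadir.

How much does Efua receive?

Efua receives $215,000.

The entire $1,290,000 passes to the descendants.
That amount ($1,290,000) is divided into 3 shares of $430,000: Mireille and Yevgeni each take $430,000; Benedek's $430,000 share passes to Benedek's issue.
Benedek's share ($430,000) is divided into 2 shares of $215,000: Zainab and Efua each take $215,000.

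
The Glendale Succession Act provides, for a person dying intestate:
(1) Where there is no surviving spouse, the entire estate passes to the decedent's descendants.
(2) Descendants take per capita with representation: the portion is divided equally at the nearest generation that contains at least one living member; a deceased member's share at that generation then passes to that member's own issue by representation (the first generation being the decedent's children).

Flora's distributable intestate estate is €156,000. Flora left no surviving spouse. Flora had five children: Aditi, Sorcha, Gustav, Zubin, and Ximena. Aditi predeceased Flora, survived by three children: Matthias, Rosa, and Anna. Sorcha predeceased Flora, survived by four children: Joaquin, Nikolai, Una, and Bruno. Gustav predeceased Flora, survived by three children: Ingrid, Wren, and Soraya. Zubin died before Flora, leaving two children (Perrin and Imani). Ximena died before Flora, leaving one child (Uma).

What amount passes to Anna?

Anna receives €12,000.

The entire €156,000 passes to the descendants.
No child survives, so the initial division is made at the grandchildren's generation.
That amount (€156,000) is divided into 13 shares of €12,000: Matthias, Rosa, Anna, Joaquin, Nikolai, Una, Bruno, Ingrid, Wren, Soraya, Perrin, Imani, and Uma each take €12,000.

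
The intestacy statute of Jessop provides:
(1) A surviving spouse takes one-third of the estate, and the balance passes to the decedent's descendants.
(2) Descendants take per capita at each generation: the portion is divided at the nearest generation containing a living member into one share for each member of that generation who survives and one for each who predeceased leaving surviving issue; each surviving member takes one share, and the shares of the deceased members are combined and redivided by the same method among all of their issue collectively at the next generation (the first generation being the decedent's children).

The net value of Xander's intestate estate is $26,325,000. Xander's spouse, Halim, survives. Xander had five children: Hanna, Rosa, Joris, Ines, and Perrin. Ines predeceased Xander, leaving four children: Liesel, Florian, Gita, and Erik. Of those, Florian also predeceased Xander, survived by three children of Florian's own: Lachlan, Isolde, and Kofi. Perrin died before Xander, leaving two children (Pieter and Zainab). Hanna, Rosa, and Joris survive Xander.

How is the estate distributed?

Halim takes one-third of $26,325,000 = $8,775,000. The remaining $17,550,000 passes to the descendants.
The descendants' portion ($17,550,000) is divided at the children's generation into 5 shares of $3,510,000. Hanna, Rosa, and Joris each take $3,510,000. The 2 shares of the deceased (Ines and Perrin) are combined into a pool of $7,020,000.
That pool ($7,020,000) is divided at the grandchildren's generation into 6 shares of $1,170,000. Liesel, Gita, Erik, Pieter, and Zainab each take $1,170,000. The remaining share for the deceased Florian ($1,170,000) is carried to the next generation.
That pool ($1,170,000) is divided at the great-grandchildren's generation equally among Lachlan, Isolde, and Kofi: $390,000 each.

Halim: $8,775,000; Hanna: $3,510,000; Rosa: $3,510,000; Joris: $3,510,000; Liesel: $1,170,000; Lachlan: $390,000; Isolde: $390,000; Kofi: $390,000; Gita: $1,170,000; Erik: $1,170,000; Pieter: $1,170,000; Zainab: $1,170,000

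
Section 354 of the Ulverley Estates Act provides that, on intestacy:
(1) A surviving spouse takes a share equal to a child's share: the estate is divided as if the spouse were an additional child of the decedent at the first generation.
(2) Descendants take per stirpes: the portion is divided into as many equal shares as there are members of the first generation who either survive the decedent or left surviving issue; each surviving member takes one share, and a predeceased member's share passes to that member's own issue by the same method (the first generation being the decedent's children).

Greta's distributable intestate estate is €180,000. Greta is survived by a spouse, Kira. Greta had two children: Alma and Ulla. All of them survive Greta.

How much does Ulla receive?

The spouse counts as an additional share at the children's level, so there are 3 primary shares of €60,000. Kira takes one such share (€60,000).
The children's combined portion (€120,000) is divided into 2 shares of €60,000: Alma and Ulla each take €60,000.

Ulla receives €60,000.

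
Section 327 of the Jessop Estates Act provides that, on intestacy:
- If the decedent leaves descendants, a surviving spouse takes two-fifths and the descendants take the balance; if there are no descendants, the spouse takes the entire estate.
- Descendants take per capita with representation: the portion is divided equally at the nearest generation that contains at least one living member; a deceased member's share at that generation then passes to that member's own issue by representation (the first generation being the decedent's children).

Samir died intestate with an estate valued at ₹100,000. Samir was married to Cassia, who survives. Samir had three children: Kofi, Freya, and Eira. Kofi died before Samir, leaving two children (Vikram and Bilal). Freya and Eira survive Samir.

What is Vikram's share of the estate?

Cassia takes two-fifths of ₹100,000 = ₹40,000. The remaining ₹60,000 passes to the descendants.
The descendants' portion (₹60,000) is divided into 3 shares of ₹20,000: Freya and Eira each take ₹20,000; Kofi's ₹20,000 share passes to Kofi's issue.
Kofi's share (₹20,000) is divided into 2 shares of ₹10,000: Vikram and Bilal each take ₹10,000.

Vikram receives ₹10,000.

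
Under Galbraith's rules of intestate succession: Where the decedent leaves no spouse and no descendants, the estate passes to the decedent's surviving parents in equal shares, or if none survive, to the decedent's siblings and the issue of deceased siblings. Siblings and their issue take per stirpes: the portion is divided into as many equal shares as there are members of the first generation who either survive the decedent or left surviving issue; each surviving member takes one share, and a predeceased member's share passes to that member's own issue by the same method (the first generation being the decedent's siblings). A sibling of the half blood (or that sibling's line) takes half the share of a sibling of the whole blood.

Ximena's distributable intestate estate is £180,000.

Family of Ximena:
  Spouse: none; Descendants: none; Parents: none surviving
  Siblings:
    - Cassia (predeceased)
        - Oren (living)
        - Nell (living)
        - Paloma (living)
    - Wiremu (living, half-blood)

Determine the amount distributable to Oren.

The entire £180,000 passes to the siblings and their issue.
Counting each half-blood sibling's line as half a unit, there are 3/2 units in £180,000, so one unit is £120,000. Whole-blood lines (Cassia) take £120,000 each; half-blood lines (Wiremu) take £60,000 each.
Cassia's share (£120,000) is divided into 3 shares of £40,000: Oren, Nell, and Paloma each take £40,000.

Oren receives £40,000.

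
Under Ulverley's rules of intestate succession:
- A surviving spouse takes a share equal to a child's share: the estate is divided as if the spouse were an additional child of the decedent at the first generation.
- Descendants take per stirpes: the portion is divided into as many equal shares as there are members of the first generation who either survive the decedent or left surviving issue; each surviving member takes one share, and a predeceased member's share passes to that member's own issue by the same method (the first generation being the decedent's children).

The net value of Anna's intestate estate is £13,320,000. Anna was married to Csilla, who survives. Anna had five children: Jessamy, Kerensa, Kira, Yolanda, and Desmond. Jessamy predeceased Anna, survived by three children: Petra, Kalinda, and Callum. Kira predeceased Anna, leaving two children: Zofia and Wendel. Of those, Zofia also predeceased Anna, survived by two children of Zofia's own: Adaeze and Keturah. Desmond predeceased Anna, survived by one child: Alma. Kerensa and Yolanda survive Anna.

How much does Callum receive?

The spouse counts as an additional share at the children's level, so there are 6 primary shares of £2,220,000. Csilla takes one such share (£2,220,000).
The children's combined portion (£11,100,000) is divided into 5 shares of £2,220,000: Kerensa and Yolanda each take £2,220,000; Jessamy's £2,220,000 share passes to Jessamy's issue; Kira's £2,220,000 share passes to Kira's issue; Desmond's £2,220,000 share passes to Desmond's issue.
Jessamy's share (£2,220,000) is divided into 3 shares of £740,000: Petra, Kalinda, and Callum each take £740,000.
Kira's share (£2,220,000) is divided into 2 shares of £1,110,000: Wendel takes £1,110,000; Zofia's £1,110,000 share passes to Zofia's issue.
Zofia's share (£1,110,000) is divided into 2 shares of £555,000: Adaeze and Keturah each take £555,000.
Desmond's share (£2,220,000) passes entirely to Alma.

Callum receives £740,000.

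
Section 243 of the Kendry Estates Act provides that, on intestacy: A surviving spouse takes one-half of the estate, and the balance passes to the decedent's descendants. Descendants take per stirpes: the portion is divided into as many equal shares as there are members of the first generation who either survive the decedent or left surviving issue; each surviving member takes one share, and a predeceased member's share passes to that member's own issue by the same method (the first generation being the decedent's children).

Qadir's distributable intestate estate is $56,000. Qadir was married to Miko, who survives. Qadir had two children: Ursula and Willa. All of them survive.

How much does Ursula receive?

Miko takes one-half of $56,000 = $28,000. The remaining $28,000 passes to the descendants.
The descendants' portion ($28,000) is divided into 2 shares of $14,000: Ursula and Willa each take $14,000.

Ursula receives $14,000.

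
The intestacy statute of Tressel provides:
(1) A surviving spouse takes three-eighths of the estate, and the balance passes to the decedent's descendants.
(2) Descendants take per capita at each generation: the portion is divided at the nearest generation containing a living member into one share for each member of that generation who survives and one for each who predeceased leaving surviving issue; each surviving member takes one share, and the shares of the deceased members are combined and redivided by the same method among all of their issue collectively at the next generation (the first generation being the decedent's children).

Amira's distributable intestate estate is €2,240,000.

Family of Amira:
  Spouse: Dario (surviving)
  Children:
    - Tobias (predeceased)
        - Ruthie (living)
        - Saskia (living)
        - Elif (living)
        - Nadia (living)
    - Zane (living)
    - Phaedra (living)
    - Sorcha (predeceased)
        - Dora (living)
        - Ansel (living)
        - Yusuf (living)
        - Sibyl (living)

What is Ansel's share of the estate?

Dario takes three-eighths of €2,240,000 = €840,000. The remaining €1,400,000 passes to the descendants.
The descendants' portion (€1,400,000) is divided at the children's generation into 4 shares of €350,000. Zane and Phaedra each take €350,000. The 2 shares of the deceased (Tobias and Sorcha) are combined into a pool of €700,000.
That pool (€700,000) is divided at the grandchildren's generation equally among Ruthie, Saskia, Elif, Nadia, Dora, Ansel, Yusuf, and Sibyl: €87,500 each.

Ansel receives €87,500.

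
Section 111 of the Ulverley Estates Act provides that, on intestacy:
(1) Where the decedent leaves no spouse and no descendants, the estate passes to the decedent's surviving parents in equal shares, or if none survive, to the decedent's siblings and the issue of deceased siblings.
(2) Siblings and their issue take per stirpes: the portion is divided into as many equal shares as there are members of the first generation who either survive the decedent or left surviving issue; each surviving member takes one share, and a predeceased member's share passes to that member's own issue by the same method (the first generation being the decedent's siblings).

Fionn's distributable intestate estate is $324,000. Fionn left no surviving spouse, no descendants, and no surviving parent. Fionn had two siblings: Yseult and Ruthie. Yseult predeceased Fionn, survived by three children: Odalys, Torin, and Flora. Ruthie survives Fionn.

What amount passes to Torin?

Torin receives $54,000.

The entire $324,000 passes to the siblings and their issue.
That amount ($324,000) is divided into 2 shares of $162,000: Ruthie takes $162,000; Yseult's $162,000 share passes to Yseult's issue.
Yseult's share ($162,000) is divided into 3 shares of $54,000: Odalys, Torin, and Flora each take $54,000.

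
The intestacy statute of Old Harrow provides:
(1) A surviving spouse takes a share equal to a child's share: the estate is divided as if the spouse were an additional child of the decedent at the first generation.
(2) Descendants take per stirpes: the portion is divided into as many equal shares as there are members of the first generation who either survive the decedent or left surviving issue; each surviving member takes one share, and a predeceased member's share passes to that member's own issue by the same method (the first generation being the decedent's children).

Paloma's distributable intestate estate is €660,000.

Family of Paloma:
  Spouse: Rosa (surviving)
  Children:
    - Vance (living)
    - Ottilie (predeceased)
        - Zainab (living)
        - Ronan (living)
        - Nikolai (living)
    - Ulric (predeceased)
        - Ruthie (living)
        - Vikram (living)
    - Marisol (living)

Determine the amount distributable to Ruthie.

The spouse counts as an additional share at the children's level, so there are 5 primary shares of €132,000. Rosa takes one such share (€132,000).
The children's combined portion (€528,000) is divided into 4 shares of €132,000: Vance and Marisol each take €132,000; Ottilie's €132,000 share passes to Ottilie's issue; Ulric's €132,000 share passes to Ulric's issue.
Ottilie's share (€132,000) is divided into 3 shares of €44,000: Zainab, Ronan, and Nikolai each take €44,000.
Ulric's share (€132,000) is divided into 2 shares of €66,000: Ruthie and Vikram each take €66,000.

Ruthie receives €66,000.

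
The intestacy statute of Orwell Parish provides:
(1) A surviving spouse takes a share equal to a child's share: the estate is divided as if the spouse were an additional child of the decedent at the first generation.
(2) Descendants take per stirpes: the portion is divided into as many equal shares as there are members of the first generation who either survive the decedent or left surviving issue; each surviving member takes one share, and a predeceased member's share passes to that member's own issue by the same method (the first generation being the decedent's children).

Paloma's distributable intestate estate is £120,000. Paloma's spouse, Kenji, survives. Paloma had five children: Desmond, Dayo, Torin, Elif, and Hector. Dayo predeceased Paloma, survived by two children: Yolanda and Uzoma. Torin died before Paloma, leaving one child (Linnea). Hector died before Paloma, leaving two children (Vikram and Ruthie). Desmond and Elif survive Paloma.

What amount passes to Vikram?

The spouse counts as an additional share at the children's level, so there are 6 primary shares of £20,000. Kenji takes one such share (£20,000).
The children's combined portion (£100,000) is divided into 5 shares of £20,000: Desmond and Elif each take £20,000; Dayo's £20,000 share passes to Dayo's issue; Torin's £20,000 share passes to Torin's issue; Hector's £20,000 share passes to Hector's issue.
Dayo's share (£20,000) is divided into 2 shares of £10,000: Yolanda and Uzoma each take £10,000.
Torin's share (£20,000) passes entirely to Linnea.
Hector's share (£20,000) is divided into 2 shares of £10,000: Vikram and Ruthie each take £10,000.

Vikram receives £10,000.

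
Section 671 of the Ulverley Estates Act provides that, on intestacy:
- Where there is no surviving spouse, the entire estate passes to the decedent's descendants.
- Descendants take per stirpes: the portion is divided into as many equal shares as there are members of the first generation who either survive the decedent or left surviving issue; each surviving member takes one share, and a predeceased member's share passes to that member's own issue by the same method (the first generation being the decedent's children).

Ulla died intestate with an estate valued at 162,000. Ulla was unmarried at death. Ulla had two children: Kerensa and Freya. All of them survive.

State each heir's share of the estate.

Kerensa: 81,000; Freya: 81,000

The entire 162,000 passes to the descendants.
That amount (162,000) is divided into 2 shares of 81,000: Kerensa and Freya each take 81,000.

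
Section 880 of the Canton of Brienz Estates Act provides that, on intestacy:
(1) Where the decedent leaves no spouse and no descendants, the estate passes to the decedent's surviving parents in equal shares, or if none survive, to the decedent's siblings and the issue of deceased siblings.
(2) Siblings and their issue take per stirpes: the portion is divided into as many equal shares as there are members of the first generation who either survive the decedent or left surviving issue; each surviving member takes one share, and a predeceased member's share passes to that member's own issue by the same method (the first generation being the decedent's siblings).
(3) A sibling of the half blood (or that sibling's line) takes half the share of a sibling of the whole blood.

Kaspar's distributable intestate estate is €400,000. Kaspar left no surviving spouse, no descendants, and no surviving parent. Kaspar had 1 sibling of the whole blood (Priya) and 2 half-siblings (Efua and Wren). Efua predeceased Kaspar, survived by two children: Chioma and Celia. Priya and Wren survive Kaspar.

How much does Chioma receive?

The entire €400,000 passes to the siblings and their issue.
Counting each half-blood sibling's line as half a unit, there are 2 units in €400,000, so one unit is €200,000. Whole-blood lines (Priya) take €200,000 each; half-blood lines (Efua and Wren) take €100,000 each.
Efua's share (€100,000) is divided into 2 shares of €50,000: Chioma and Celia each take €50,000.

Chioma receives €50,000.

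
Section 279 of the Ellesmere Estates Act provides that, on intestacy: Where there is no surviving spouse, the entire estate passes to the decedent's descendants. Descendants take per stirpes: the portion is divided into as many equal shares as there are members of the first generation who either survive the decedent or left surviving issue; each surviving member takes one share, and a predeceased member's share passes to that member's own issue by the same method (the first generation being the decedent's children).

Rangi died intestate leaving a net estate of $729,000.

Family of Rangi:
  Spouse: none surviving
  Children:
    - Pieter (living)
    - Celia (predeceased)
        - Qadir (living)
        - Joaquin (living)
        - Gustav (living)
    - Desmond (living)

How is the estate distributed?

Pieter: $243,000; Qadir: $81,000; Joaquin: $81,000; Gustav: $81,000; Desmond: $243,000

The entire $729,000 passes to the descendants.
That amount ($729,000) is divided into 3 shares of $243,000: Pieter and Desmond each take $243,000; Celia's $243,000 share passes to Celia's issue.
Celia's share ($243,000) is divided into 3 shares of $81,000: Qadir, Joaquin, and Gustav each take $81,000.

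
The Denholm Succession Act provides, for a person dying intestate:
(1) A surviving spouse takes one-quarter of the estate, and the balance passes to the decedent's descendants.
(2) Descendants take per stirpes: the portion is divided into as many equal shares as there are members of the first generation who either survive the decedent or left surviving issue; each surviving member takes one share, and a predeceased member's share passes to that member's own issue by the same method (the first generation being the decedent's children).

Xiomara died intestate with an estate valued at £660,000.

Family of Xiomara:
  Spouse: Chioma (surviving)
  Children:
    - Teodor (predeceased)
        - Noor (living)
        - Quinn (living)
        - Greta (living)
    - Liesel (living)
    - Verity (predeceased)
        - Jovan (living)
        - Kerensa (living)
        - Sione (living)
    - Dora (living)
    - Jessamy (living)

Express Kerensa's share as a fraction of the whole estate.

Kerensa receives 1/20 of the estate.

Chioma takes one-quarter of £660,000 = £165,000. The remaining £495,000 passes to the descendants.
The descendants' portion (£495,000) is divided into 5 shares of £99,000: Liesel, Dora, and Jessamy each take £99,000; Teodor's £99,000 share passes to Teodor's issue; Verity's £99,000 share passes to Verity's issue.
Teodor's share (£99,000) is divided into 3 shares of £33,000: Noor, Quinn, and Greta each take £33,000.
Verity's share (£99,000) is divided into 3 shares of £33,000: Jovan, Kerensa, and Sione each take £33,000.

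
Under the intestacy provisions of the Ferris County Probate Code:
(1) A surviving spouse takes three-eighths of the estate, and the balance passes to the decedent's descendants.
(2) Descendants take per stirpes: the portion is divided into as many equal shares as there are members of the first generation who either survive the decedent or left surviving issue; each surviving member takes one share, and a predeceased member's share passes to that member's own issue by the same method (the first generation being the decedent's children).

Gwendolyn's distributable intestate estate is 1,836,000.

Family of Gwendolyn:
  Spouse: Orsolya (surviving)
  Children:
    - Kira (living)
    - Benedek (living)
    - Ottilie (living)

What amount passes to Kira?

Orsolya takes three-eighths of 1,836,000 = 688,500. The remaining 1,147,500 passes to the descendants.
The descendants' portion (1,147,500) is divided into 3 shares of 382,500: Kira, Benedek, and Ottilie each take 382,500.

Kira receives 382,500.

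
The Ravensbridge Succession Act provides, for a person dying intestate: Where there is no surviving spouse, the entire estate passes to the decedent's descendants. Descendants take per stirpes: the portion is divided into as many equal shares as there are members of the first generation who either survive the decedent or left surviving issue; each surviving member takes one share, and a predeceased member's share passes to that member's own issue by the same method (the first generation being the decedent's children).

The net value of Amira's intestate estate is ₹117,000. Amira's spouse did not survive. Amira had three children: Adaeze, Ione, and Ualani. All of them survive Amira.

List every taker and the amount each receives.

The entire ₹117,000 passes to the descendants.
That amount (₹117,000) is divided into 3 shares of ₹39,000: Adaeze, Ione, and Ualani each take ₹39,000.

Adaeze: ₹39,000; Ione: ₹39,000; Ualani: ₹39,000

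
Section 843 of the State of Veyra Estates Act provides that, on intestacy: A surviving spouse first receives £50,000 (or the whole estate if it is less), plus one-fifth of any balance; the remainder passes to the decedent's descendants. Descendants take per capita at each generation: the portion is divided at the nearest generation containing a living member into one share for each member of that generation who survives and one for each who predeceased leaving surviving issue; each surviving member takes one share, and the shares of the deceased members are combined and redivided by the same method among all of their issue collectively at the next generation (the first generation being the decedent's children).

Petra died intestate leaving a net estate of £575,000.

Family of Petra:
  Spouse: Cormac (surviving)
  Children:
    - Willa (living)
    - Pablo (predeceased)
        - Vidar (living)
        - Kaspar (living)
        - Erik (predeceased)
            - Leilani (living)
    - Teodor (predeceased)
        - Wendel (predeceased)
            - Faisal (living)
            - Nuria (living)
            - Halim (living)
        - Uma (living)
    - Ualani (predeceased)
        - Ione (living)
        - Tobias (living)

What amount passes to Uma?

Uma receives £45,000.

Cormac first takes £50,000, leaving a balance of £525,000. Cormac then takes one-fifth of the balance (£105,000), for a total of £155,000. The remaining £420,000 passes to the descendants.
The descendants' portion (£420,000) is divided at the children's generation into 4 shares of £105,000. Willa takes £105,000. The 3 shares of the deceased (Pablo, Teodor, and Ualani) are combined into a pool of £315,000.
That pool (£315,000) is divided at the grandchildren's generation into 7 shares of £45,000. Vidar, Kaspar, Uma, Ione, and Tobias each take £45,000. The 2 shares of the deceased (Erik and Wendel) are combined into a pool of £90,000.
That pool (£90,000) is divided at the great-grandchildren's generation equally among Leilani, Faisal, Nuria, and Halim: £22,500 each.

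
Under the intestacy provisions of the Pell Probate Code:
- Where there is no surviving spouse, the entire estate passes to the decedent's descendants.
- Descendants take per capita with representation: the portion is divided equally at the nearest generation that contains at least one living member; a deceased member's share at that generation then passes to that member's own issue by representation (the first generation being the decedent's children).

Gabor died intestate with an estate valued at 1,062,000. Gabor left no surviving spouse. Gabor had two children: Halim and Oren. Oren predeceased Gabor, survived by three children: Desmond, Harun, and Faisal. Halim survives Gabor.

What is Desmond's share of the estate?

Desmond receives 177,000.

The entire 1,062,000 passes to the descendants.
That amount (1,062,000) is divided into 2 shares of 531,000: Halim takes 531,000; Oren's 531,000 share passes to Oren's issue.
Oren's share (531,000) is divided into 3 shares of 177,000: Desmond, Harun, and Faisal each take 177,000.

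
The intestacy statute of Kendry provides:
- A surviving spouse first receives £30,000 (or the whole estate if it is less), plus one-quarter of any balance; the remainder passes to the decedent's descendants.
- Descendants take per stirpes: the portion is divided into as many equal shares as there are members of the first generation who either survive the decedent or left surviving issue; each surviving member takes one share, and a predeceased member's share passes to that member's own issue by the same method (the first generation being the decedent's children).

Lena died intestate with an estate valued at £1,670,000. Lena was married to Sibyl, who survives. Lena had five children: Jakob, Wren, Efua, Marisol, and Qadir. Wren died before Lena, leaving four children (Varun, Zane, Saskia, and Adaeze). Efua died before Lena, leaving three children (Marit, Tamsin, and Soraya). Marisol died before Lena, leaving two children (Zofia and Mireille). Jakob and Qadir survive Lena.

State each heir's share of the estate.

Sibyl first takes £30,000, leaving a balance of £1,640,000. Sibyl then takes one-quarter of the balance (£410,000), for a total of £440,000. The remaining £1,230,000 passes to the descendants.
The descendants' portion (£1,230,000) is divided into 5 shares of £246,000: Jakob and Qadir each take £246,000; Wren's £246,000 share passes to Wren's issue; Efua's £246,000 share passes to Efua's issue; Marisol's £246,000 share passes to Marisol's issue.
Wren's share (£246,000) is divided into 4 shares of £61,500: Varun, Zane, Saskia, and Adaeze each take £61,500.
Efua's share (£246,000) is divided into 3 shares of £82,000: Marit, Tamsin, and Soraya each take £82,000.
Marisol's share (£246,000) is divided into 2 shares of £123,000: Zofia and Mireille each take £123,000.

Sibyl: £440,000; Jakob: £246,000; Varun: £61,500; Zane: £61,500; Saskia: £61,500; Adaeze: £61,500; Marit: £82,000; Tamsin: £82,000; Soraya: £82,000; Zofia: £123,000; Mireille: £123,000; Qadir: £246,000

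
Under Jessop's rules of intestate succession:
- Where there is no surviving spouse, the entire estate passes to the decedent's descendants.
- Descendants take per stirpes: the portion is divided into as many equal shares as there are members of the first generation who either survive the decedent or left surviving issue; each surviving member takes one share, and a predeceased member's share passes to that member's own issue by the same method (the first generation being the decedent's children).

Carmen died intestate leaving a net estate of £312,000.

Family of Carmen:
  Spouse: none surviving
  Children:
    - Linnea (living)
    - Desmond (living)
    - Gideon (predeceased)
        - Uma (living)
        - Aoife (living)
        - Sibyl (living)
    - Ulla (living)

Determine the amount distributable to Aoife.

Aoife receives £26,000.

The entire £312,000 passes to the descendants.
That amount (£312,000) is divided into 4 shares of £78,000: Linnea, Desmond, and Ulla each take £78,000; Gideon's £78,000 share passes to Gideon's issue.
Gideon's share (£78,000) is divided into 3 shares of £26,000: Uma, Aoife, and Sibyl each take £26,000.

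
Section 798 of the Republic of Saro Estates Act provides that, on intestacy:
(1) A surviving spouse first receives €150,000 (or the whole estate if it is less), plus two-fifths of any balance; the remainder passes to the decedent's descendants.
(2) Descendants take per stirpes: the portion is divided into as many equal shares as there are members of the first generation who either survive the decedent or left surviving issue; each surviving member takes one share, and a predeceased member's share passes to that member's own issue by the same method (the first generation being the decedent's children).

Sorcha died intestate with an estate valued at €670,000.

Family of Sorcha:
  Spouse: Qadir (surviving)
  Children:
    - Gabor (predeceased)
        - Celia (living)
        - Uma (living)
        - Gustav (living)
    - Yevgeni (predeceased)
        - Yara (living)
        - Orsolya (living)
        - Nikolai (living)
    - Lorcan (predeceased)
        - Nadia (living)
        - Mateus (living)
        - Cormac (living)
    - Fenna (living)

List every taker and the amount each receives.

Qadir: €358,000; Celia: €26,000; Uma: €26,000; Gustav: €26,000; Yara: €26,000; Orsolya: €26,000; Nikolai: €26,000; Nadia: €26,000; Mateus: €26,000; Cormac: €26,000; Fenna: €78,000

Qadir first takes €150,000, leaving a balance of €520,000. Qadir then takes two-fifths of the balance (€208,000), for a total of €358,000. The remaining €312,000 passes to the descendants.
The descendants' portion (€312,000) is divided into 4 shares of €78,000: Fenna takes €78,000; Gabor's €78,000 share passes to Gabor's issue; Yevgeni's €78,000 share passes to Yevgeni's issue; Lorcan's €78,000 share passes to Lorcan's issue.
Gabor's share (€78,000) is divided into 3 shares of €26,000: Celia, Uma, and Gustav each take €26,000.
Yevgeni's share (€78,000) is divided into 3 shares of €26,000: Yara, Orsolya, and Nikolai each take €26,000.
Lorcan's share (€78,000) is divided into 3 shares of €26,000: Nadia, Mateus, and Cormac each take €26,000.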